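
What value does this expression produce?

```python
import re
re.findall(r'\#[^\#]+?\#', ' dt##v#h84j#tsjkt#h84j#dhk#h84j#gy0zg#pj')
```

`findall` yields the raw match text (4 of them) because the pattern has no groups.

['#v#', '#tsjkt#', '#dhk#', '#gy0zg#']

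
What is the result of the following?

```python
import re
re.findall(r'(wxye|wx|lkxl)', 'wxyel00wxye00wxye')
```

Branches in `(...|...)` are attempted left-to-right; the first branch that allows the whole pattern to succeed is taken.
Walking the string: at [0:4] match 'wxye', group 1 = 'wxye'; at [7:11] match 'wxye', group 1 = 'wxye'; at [13:17] match 'wxye', group 1 = 'wxye'.
With a single group, `findall` returns only what that group captured — 3 items.

['wxye', 'wxye', 'wxye']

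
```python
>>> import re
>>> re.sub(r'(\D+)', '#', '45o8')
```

'45#8'

This matches one or more of a non-digit (captured).
Matches: at [2:3] → 'o'.
Each match is replaced by '#'.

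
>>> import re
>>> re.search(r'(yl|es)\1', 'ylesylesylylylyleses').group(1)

'yl'

The backreference `\1` re-matches whatever the first group consumed, character for character.
Unlike `match`, `search` isn't anchored — it looks for the pattern anywhere in the string.
The match spans [8:12] → 'ylyl'.
Captured: group 1 = 'yl'.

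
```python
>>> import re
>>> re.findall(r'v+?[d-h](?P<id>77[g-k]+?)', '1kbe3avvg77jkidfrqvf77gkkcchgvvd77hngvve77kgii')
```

['77j', '77g', '77h', '77k']

A `+?`/`*?`/`{m,n}?` starts at its minimum and grows only as far as needed for what follows to match.
`findall` collects group 1 from each match (4 total).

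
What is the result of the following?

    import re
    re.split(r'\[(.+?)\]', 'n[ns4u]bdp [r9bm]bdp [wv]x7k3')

['n', 'ns4u', 'bdp ', 'r9bm', 'bdp ', 'wv', 'x7k3']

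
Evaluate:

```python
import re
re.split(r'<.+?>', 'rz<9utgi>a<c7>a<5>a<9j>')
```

['rz', 'a', 'a', 'a', '']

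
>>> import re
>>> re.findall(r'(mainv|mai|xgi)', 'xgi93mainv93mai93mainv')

`|` is ordered: at each position the engine commits to the first alternative that works.
Scanning left to right: at [0:3] match 'xgi', group 1 = 'xgi'; at [5:10] match 'mainv', group 1 = 'mainv'; at [12:15] match 'mai', group 1 = 'mai'; at [17:22] match 'mainv', group 1 = 'mainv'.
Because there's exactly one group, `findall` drops the full match and keeps group 1 from each hit.

['xgi', 'mainv', 'mai', 'mainv']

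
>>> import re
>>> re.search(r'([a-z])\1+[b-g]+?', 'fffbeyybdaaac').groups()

('f',)

The match spans [0:4] → 'fffb'.
Captured: group 1 = 'f'.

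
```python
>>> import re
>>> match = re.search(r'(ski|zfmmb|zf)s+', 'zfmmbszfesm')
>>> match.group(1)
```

'zfmmb'

The match spans [0:6] → 'zfmmbs'.
Captured: group 1 = 'zfmmb'.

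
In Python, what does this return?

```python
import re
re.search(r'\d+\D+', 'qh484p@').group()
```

'484p@'

Pattern: one or more of a digit; then one or more of a non-digit.
`re.search` tries every starting position until one works.
The match spans [2:7] → '484p@'.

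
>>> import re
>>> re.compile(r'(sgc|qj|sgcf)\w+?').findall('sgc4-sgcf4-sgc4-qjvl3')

['sgc', 'sgc', 'sgc', 'qj']

`|` is ordered: at each position the engine commits to the first alternative that works.
Scanning left to right: at [0:4] match 'sgc4', group 1 = 'sgc'; at [5:9] match 'sgcf', group 1 = 'sgc'; at [11:15] match 'sgc4', group 1 = 'sgc'; at [16:19] match 'qjv', group 1 = 'qj'.
With a single group, `findall` returns only what that group captured — 4 items.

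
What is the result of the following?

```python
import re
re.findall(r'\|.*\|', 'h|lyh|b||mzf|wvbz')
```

With no groups in the pattern, `findall` gives back each whole match — 1 here.

['|lyh|b||mzf|']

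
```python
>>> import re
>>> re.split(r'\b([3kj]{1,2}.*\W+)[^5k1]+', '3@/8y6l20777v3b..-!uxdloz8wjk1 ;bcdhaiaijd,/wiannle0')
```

With a capturing group present, the delimiter's captured portion is kept in the result list.

['', '3@/8y6l20777v3b..-!uxdloz8wjk1 ;bcdhaiaijd,/', '']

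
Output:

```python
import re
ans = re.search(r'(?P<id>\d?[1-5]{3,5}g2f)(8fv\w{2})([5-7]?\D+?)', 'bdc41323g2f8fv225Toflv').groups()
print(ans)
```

('41323g2f', '8fv22', '5T')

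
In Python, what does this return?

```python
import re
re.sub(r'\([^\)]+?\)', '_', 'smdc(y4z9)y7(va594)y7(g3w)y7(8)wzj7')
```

'smdc_y7_y7_y7_wzj7'

`sub` substitutes '_' at each match site.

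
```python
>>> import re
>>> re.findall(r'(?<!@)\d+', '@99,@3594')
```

['9', '594']

The negative lookaround is zero-width — it rules out positions where the adjacent text would match, without consuming anything.
Walking the string: at [2:3] → '9'; at [6:9] → '594'.
No capturing groups, so `findall` returns the 2 full match strings.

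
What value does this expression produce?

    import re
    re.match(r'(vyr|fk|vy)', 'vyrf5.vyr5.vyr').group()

'vyr'

`|` is ordered: at each position the engine commits to the first alternative that works.
With `match`, the pattern is implicitly anchored at the beginning.
The match spans [0:3] → 'vyr'.
Captured: group 1 = 'vyr'.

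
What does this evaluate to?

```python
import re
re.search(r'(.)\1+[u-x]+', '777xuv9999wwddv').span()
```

`\1` is not a pattern — it's the concrete string captured by group 1, re-applied verbatim.
`re.search` tries every starting position until one works.
The match spans [0:6] → '777xuv'.
Captured: group 1 = '7'.

(0, 6)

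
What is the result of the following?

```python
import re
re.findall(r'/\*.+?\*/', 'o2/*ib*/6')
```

With no groups in the pattern, `findall` gives back each whole match — 1 here.

['/*ib*/']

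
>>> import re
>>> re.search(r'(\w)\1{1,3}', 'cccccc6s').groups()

('c',)

The backreference `\1` re-matches whatever the first group consumed, character for character.
`re.search` scans for the first position where the pattern succeeds.
The match spans [0:4] → 'cccc'.
Captured: group 1 = 'c'.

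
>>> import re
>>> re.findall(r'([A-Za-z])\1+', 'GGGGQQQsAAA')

`\1` has to match the exact text group 1 already captured.
Matches: at [0:4] match 'GGGG', group 1 = 'G'; at [4:7] match 'QQQ', group 1 = 'Q'; at [8:11] match 'AAA', group 1 = 'A'.
One capturing group, so `findall` returns just the captured substring from each match — 3 in all.

['G', 'Q', 'A']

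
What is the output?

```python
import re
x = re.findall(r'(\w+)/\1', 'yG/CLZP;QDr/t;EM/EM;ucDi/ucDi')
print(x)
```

['EM', 'ucDi']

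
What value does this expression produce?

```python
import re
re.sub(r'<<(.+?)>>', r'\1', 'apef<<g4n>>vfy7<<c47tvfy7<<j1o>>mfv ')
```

The `?` after the quantifier makes it lazy — it takes as little as possible before letting the rest of the pattern try.
`\1` in the replacement pulls in group 1's text for each match.

'apefg4nvfy7c47tvfy7<<j1omfv '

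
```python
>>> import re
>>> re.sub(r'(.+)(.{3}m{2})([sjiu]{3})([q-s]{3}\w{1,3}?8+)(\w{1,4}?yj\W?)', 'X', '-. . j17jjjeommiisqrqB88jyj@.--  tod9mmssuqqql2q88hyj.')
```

The pattern matches one or more of any character (captured); then exactly 3 of any character, then exactly 2 of the literal 'm' (captured); then exactly 3 of one of [sjiu] (captured); then exactly 3 of a character in [q-s], then 1 to 3 of a word character (lazy), then one or more of a literal '8' (captured); then 1 to 4 of a word character (lazy), then the literal 'yj', then optionally a non-word character (captured).
Matches: at [0:54] → '-. . j17jjjeommiisqrqB88jyj@.--  tod9mmssuqqql2q88hyj.'.
Each match is replaced by 'X'.

'X'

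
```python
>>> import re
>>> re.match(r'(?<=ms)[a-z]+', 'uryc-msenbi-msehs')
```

None

Lookahead/lookbehind check context without consuming it, so the matched span excludes the asserted characters.
`re.match` only tries the pattern at the start of the string.
Here the pattern fails at index 0, so the call returns None.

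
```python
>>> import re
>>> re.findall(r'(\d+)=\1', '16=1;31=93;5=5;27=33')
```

['5']

`\1` is not a pattern — it's the concrete string captured by group 1, re-applied verbatim.
Because there's exactly one group, `findall` drops the full match and keeps group 1 from the one hit.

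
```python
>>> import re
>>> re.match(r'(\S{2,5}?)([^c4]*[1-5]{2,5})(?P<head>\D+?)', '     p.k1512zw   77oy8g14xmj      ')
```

Pattern: 2 to 5 of a non-whitespace character (lazy) (captured); then zero or more of any character except [c4], then 2 to 5 of a character in [1-5] (captured); then one or more of a non-digit (lazy) (captured as 'head').
`match` is anchored at position 0; if the pattern doesn't fit there, it returns None.
Here position 0 doesn't satisfy it, so the call returns None.

None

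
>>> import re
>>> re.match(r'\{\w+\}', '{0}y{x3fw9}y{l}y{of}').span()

`match` is anchored at position 0; if the pattern doesn't fit there, it returns None.
The match spans [0:3] → '{0}'.

(0, 3)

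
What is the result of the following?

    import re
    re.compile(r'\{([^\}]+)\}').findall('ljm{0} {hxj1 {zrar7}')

Walking the string: at [3:6] match '{0}', group 1 = '0'; at [7:20] match '{hxj1 {zrar7}', group 1 = 'hxj1 {zrar7'.
`findall` collects group 1 from each match (2 total).

['0', 'hxj1 {zrar7']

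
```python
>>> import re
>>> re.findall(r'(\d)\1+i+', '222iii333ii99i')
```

['2', '3', '9']

The backreference `\1` re-matches whatever the first group consumed, character for character.
Matches: at [0:6] match '222iii', group 1 = '2'; at [6:11] match '333ii', group 1 = '3'; at [11:14] match '99i', group 1 = '9'.
One capturing group, so `findall` returns just the captured substring from each match — 3 in all.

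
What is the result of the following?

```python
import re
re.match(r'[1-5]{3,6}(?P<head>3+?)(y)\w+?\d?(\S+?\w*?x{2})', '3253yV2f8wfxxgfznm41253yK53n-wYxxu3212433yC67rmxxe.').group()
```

Pattern: 3 to 6 of a character in [1-5]; then one or more of a literal '3' (lazy) (captured as 'head'); then a literal 'y' (captured); then one or more of a word character (lazy), then optionally a digit; then one or more of a non-whitespace character (lazy), then zero or more of a word character (lazy), then exactly 2 of the literal 'x' (captured).
A `+?`/`*?`/`{m,n}?` starts at its minimum and grows only as far as needed for what follows to match.
`match` is anchored at position 0; if the pattern doesn't fit there, it returns None.
The match spans [0:13] → '3253yV2f8wfxx'.
Captured: group 1 = '3', group 2 = 'y', group 3 = 'f8wfxx'.

'3253yV2f8wfxx'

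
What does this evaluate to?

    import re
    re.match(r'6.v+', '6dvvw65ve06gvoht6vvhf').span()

With `match`, the pattern is implicitly anchored at the beginning.
The match spans [0:4] → '6dvv'.

(0, 4)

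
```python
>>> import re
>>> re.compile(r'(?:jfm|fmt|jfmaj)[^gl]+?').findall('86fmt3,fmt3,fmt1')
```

['fmt3', 'fmt3', 'fmt1']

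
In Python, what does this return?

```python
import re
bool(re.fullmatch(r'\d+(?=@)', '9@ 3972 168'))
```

The `(?=…)`/`(?<=…)` assertion just peeks at neighbouring text; it doesn't advance the match position.
`fullmatch` succeeds only if the pattern covers the string from start to end.
Here the string isn't matched end-to-end, so the call returns None, and `bool(None)` is False.

False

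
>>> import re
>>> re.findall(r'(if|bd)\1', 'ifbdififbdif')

`\1` is not a pattern — it's the concrete string captured by group 1, re-applied verbatim.
Because there's exactly one group, `findall` drops the full match and keeps group 1 from the one hit.

['if']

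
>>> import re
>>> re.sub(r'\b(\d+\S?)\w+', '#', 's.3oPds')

's.#'

`sub` substitutes '#' at each match site.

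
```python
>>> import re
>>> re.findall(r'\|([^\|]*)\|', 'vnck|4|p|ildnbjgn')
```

Matches: at [4:7] match '|4|', group 1 = '4'.
One capturing group, so `findall` returns just the captured substring from the one match — 1 in all.

['4']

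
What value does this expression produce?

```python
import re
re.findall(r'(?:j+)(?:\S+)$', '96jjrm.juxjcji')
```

This matches one or more of a literal 'j' (non-capturing group); then one or more of a non-whitespace character (non-capturing group); then anchored at the end.
Scanning left to right: at [2:14] → 'jjrm.juxjcji'.
`findall` yields the raw match text (1 of them) because the pattern has no groups.

['jjrm.juxjcji']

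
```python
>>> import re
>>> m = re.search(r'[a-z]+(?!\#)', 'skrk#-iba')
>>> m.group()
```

A negative assertion filters positions out without eating any characters.
Unlike `match`, `search` isn't anchored — it looks for the pattern anywhere in the string.
The match spans [0:3] → 'skr'.

'skr'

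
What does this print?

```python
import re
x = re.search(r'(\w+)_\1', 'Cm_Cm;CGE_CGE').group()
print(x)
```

Cm_Cm

The backreference `\1` re-matches whatever the first group consumed, character for character.
`search` walks the string left to right and returns the first match it finds.
The match spans [0:5] → 'Cm_Cm'.
Captured: group 1 = 'Cm'.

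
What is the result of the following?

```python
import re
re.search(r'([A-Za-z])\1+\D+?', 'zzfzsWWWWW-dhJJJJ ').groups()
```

('z',)

The match spans [0:3] → 'zzf'.
Captured: group 1 = 'z'.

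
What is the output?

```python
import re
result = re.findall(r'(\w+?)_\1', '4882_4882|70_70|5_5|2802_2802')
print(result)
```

['4882', '70', '5', '2802']

`\1` is not a pattern — it's the concrete string captured by group 1, re-applied verbatim.
Matches: at [0:9] match '4882_4882', group 1 = '4882'; at [10:15] match '70_70', group 1 = '70'; at [16:19] match '5_5', group 1 = '5'; at [20:29] match '2802_2802', group 1 = '2802'.
Because there's exactly one group, `findall` drops the full match and keeps group 1 from each hit.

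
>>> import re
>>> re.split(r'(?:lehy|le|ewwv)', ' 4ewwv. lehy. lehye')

Branches in `(...|...)` are attempted left-to-right; the first branch that allows the whole pattern to succeed is taken.
The string is cut at each match, leaving 4 pieces.

[' 4', '. ', '. ', 'e']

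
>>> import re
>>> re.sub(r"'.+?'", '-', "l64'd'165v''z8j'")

'l64-165v-'

The `?` after the quantifier makes it lazy — it takes as little as possible before letting the rest of the pattern try.
Matches: at [3:6] → "'d'"; at [10:16] → "''z8j'".
Every occurrence is swapped for '-'.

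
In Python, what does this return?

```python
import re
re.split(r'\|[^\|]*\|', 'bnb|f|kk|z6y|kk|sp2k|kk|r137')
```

['bnb', 'kk', 'kk', 'kk|r137']

Matches to split on: at [3:6] → '|f|'; at [8:13] → '|z6y|'; at [15:21] → '|sp2k|'.
Each match becomes a cut point; 4 segments remain.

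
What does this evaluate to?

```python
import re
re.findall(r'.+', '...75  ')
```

['...75  ']

The pattern matches one or more of any character.
With no groups in the pattern, `findall` gives back each whole match — 1 here.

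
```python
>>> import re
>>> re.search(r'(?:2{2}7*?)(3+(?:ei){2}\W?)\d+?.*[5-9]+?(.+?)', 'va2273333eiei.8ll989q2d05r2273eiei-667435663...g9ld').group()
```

Pattern: exactly 2 of a literal '2', then zero or more of a literal '7' (lazy) (non-capturing group); then one or more of a literal '3', then the literal 'ei' repeated 2 times, then optionally a non-word character (captured); then one or more of a digit (lazy), then zero or more of any character, then one or more of a character in [5-9] (lazy); then one or more of any character (lazy) (captured).
The match spans [2:50] → '2273333eiei.8ll989q2d05r2273eiei-667435663...g9l'.

'2273333eiei.8ll989q2d05r2273eiei-667435663...g9l'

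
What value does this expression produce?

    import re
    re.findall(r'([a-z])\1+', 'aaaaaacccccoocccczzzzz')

['a', 'c', 'o', 'c', 'z']

A backreference is literal: `\1` must see the identical characters the first group matched.
One capturing group, so `findall` returns just the captured substring from each match — 5 in all.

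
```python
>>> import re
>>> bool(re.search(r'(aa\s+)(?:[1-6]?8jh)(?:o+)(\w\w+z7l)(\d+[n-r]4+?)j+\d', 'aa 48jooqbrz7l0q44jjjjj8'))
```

False

Pattern: the literal 'aa', then one or more of whitespace (captured); then optionally a character in [1-6], then the literal '8jh' (non-capturing group); then one or more of a literal 'o' (non-capturing group); then a word character, then one or more of a word character, then the literal 'z7l' (captured); then one or more of a digit, then a character in [n-r], then one or more of the literal '4' (lazy) (captured); then one or more of a literal 'j', then a digit.
Unlike `match`, `search` isn't anchored — it looks for the pattern anywhere in the string.
Here the pattern never matches, so the call returns None, and `bool(None)` is False.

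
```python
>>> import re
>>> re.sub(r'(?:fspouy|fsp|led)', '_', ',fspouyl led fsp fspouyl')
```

Alternation tries branches left to right and keeps the first one that lets the overall match succeed at that position.
Matches: at [1:7] → 'fspouy'; at [9:12] → 'led'; at [13:16] → 'fsp'; at [17:23] → 'fspouy'.
`sub` substitutes '_' at each match site.

',_l _ _ _l'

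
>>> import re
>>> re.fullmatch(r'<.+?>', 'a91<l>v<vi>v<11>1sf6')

For `fullmatch`, every character of the input must be accounted for by the pattern.
Here the pattern can't cover the whole string, so the call returns None.

None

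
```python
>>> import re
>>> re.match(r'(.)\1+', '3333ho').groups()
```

The match spans [0:4] → '3333'.
Captured: group 1 = '3'.

('3',)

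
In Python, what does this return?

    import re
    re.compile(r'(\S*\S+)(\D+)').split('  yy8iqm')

This matches zero or more of a non-whitespace character, then one or more of a non-whitespace character (captured); then one or more of a non-digit (captured).
Matches to split on: at [2:8] → 'yy8iqm'.
With a capturing group present, the delimiter's captured portion is kept in the result list.

['  ', 'yy8iq', 'm', '']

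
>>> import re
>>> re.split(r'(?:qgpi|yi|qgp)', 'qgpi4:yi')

['', '4:', '']

Branches in `(...|...)` are attempted left-to-right; the first branch that allows the whole pattern to succeed is taken.
Matches to split on: at [0:4] → 'qgpi'; at [6:8] → 'yi'.
Splitting on the pattern gives 3 pieces.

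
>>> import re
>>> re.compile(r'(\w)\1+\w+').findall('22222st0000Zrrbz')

['2']

A backreference is literal: `\1` must see the identical characters the first group matched.
Walking the string: at [0:16] match '22222st0000Zrrbz', group 1 = '2'.
One capturing group, so `findall` returns just the captured substring from the one match — 1 in all.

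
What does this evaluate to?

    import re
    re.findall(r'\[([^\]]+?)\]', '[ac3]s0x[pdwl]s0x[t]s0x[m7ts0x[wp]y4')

['ac3', 'pdwl', 't', 'm7ts0x[wp']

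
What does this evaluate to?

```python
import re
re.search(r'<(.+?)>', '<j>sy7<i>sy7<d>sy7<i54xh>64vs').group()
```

'<j>'

A `+?`/`*?`/`{m,n}?` starts at its minimum and grows only as far as needed for what follows to match.
The match spans [0:3] → '<j>'.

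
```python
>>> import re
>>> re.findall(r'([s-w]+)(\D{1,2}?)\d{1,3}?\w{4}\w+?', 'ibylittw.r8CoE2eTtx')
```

[('ttw', '.r')]

Pattern: one or more of a character in [s-w] (captured); then 1 to 2 of a non-digit (lazy) (captured); then 1 to 3 of a digit (lazy), then exactly 4 of a word character, then one or more of a word character (lazy).
Scanning left to right: at [5:16] match 'ttw.r8CoE2e', groups = ('ttw', '.r').
`findall` packs the 2 group values into a tuple for every match.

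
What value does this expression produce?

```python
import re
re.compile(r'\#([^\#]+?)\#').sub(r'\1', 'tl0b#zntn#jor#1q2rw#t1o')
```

Matches: at [4:10] → '#zntn#'; at [13:20] → '#1q2rw#'.
Each match is replaced using the text its own group 1 captured.

'tl0bzntnjor1q2rwt1o'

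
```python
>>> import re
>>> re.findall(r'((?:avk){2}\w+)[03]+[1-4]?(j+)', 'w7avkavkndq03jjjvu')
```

[('avkavkndq0', 'jjj')]

This matches the literal 'avk' repeated 2 times, then one or more of a word character (captured); then one or more of one of [03], then optionally a character in [1-4]; then one or more of a literal 'j' (captured).
`findall` packs the 2 group values into a tuple for every match.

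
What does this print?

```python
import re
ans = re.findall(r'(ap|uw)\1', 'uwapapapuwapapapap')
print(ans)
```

A backreference is literal: `\1` must see the identical characters the first group matched.
Walking the string: at [2:6] match 'apap', group 1 = 'ap'; at [10:14] match 'apap', group 1 = 'ap'; at [14:18] match 'apap', group 1 = 'ap'.
With a single group, `findall` returns only what that group captured — 3 items.

['ap', 'ap', 'ap']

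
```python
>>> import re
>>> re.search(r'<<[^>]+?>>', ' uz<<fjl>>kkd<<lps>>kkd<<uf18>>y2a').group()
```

The match spans [3:10] → '<<fjl>>'.

'<<fjl>>'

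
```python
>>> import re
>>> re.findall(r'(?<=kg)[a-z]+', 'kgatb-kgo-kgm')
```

['atb', 'o', 'm']

The lookaround is zero-width — it requires the adjacent text to match without consuming it, so the asserted text isn't part of the match.
Matches: at [2:5] → 'atb'; at [8:9] → 'o'; at [12:13] → 'm'.
`findall` yields the raw match text (3 of them) because the pattern has no groups.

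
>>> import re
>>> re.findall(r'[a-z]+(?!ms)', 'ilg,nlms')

['ilg', 'nlms']

A negative assertion filters positions out without eating any characters.
Matches: at [0:3] → 'ilg'; at [4:8] → 'nlms'.
No capturing groups, so `findall` returns the 2 full match strings.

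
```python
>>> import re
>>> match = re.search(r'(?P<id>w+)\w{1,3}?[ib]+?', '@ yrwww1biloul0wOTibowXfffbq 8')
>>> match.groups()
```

The match spans [4:9] → 'www1b'.
Captured: group 1 = 'www'.

('www',)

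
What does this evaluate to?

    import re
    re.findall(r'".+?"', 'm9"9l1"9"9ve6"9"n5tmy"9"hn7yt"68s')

['"9l1"', '"9ve6"', '"n5tmy"', '"hn7yt"']

With the lazy modifier that quantifier settles for the fewest repetitions that let the rest of the pattern succeed (the atoms after it are unaffected and can still be greedy).
With no groups in the pattern, `findall` gives back each whole match — 4 here.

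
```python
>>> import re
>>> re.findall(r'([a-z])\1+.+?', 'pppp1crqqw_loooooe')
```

['p', 'q', 'o']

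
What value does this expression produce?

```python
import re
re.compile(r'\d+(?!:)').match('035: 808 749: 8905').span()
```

`re.match` only tries the pattern at the start of the string.
The match spans [0:2] → '03'.

(0, 2)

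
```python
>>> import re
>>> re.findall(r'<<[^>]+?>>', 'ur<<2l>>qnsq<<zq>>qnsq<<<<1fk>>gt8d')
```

With no groups in the pattern, `findall` gives back each whole match — 3 here.

['<<2l>>', '<<zq>>', '<<<<1fk>>']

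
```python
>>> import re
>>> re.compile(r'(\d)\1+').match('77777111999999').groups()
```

('7',)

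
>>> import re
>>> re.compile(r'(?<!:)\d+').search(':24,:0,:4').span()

The negative lookaround is zero-width — it rules out positions where the adjacent text would match, without consuming anything.
The match spans [2:3] → '4'.

(2, 3)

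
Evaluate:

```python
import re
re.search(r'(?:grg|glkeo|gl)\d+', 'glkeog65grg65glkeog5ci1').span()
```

(8, 13)

The match spans [8:13] → 'grg65'.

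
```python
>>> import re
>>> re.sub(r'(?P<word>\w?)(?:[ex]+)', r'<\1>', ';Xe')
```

';<X>'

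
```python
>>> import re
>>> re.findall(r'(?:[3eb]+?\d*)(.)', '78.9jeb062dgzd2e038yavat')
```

['b', 'y']

The pattern matches one or more of one of [3eb] (lazy), then zero or more of a digit (non-capturing group); then any character (captured).
Matches: at [5:7] match 'eb', group 1 = 'b'; at [15:20] match 'e038y', group 1 = 'y'.
`findall` collects group 1 from each match (2 total).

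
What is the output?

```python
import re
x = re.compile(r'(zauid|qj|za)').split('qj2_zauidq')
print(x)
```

['', 'qj', '2_', 'zauid', 'q']

`|` is ordered: at each position the engine commits to the first alternative that works.
Matches to split on: at [0:2] → 'qj'; at [4:9] → 'zauid'.
Because the pattern has a capturing group, `split` also inserts each captured text between the pieces.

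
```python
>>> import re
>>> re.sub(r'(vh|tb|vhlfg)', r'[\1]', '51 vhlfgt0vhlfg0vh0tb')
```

'51 [vh]lfgt0[vh]lfg0[vh]0[tb]'

The regex engine tests alternatives in the order written; an earlier branch that matches wins even if a later one would match more.
`\1` in the replacement pulls in group 1's text for each match.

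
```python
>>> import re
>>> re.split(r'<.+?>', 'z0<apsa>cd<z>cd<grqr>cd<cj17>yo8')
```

A `+?`/`*?`/`{m,n}?` starts at its minimum and grows only as far as needed for what follows to match.
The string is cut at each match, leaving 5 pieces.

['z0', 'cd', 'cd', 'cd', 'yo8']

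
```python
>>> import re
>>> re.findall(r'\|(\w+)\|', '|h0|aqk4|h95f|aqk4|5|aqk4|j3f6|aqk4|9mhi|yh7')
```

['h0', 'h95f', '5', 'j3f6', '9mhi']

Walking the string: at [0:4] match '|h0|', group 1 = 'h0'; at [8:14] match '|h95f|', group 1 = 'h95f'; at [18:21] match '|5|', group 1 = '5'; at [25:31] match '|j3f6|', group 1 = 'j3f6'; at [35:41] match '|9mhi|', group 1 = '9mhi'.
With a single group, `findall` returns only what that group captured — 5 items.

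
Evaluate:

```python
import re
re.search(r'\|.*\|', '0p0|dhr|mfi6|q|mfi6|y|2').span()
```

(3, 22)

`re.search` scans for the first position where the pattern succeeds.
The match spans [3:22] → '|dhr|mfi6|q|mfi6|y|'.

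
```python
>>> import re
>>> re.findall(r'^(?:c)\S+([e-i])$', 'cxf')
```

['f']

Pattern: anchored at the start of the string; then a literal 'c' (non-capturing group); then one or more of a non-whitespace character; then a character in [e-i] (captured); then anchored at the end.
Walking the string: at [0:3] match 'cxf', group 1 = 'f'.
`findall` collects group 1 from the one match (1 total).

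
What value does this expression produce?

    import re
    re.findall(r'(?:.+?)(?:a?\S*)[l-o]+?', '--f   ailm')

Pattern: one or more of any character (lazy) (non-capturing group); then optionally the literal 'a', then zero or more of a non-whitespace character (non-capturing group); then one or more of a character in [l-o] (lazy).
Matches: at [0:10] → '--f   ailm'.
`findall` yields the raw match text (1 of them) because the pattern has no groups.

['--f   ailm']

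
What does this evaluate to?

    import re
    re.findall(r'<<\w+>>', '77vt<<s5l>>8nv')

Walking the string: at [4:11] → '<<s5l>>'.
`findall` yields the raw match text (1 of them) because the pattern has no groups.

['<<s5l>>']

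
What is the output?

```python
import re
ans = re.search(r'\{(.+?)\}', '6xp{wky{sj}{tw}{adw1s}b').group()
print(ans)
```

Lazy quantifiers expand one character at a time until the remainder of the pattern can match.
`re.search` tries every starting position until one works.
The match spans [3:11] → '{wky{sj}'.
Captured: group 1 = 'wky{sj'.

{wky{sj}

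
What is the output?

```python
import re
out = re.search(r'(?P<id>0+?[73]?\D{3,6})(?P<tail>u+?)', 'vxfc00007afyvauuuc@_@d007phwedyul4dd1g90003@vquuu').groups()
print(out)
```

('00007afyvau', 'u')

This matches one or more of a literal '0' (lazy), then optionally one of [73], then 3 to 6 of a non-digit (captured as 'id'); then one or more of a literal 'u' (lazy) (captured as 'tail').
A non-greedy quantifier consumes as few characters as it can — just enough that the remainder of the pattern still matches from where it stops; whatever follows it matches normally.
Unlike `match`, `search` isn't anchored — it looks for the pattern anywhere in the string.
The match spans [4:16] → '00007afyvauu'.
Captured: group 1 = '00007afyvau', group 2 = 'u'.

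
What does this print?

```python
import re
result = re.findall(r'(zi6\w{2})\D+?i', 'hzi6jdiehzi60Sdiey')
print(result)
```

['zi6jd']

Pattern: the literal 'zi6', then exactly 2 of a word character (captured); then one or more of a non-digit (lazy), then the literal 'i'.
Because there's exactly one group, `findall` drops the full match and keeps group 1 from the one hit.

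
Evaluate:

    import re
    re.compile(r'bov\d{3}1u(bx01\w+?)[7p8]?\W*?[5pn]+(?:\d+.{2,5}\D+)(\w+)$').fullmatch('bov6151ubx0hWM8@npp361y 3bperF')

None

`re.fullmatch` is like wrapping the pattern in `^…$` (in single-line mode).
Here the pattern can't cover the whole string, so the call returns None.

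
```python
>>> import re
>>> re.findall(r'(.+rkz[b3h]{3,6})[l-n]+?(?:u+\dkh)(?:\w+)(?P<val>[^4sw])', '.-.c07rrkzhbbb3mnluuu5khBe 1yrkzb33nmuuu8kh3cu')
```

This matches one or more of any character, then the literal 'rkz', then 3 to 6 of one of [b3h] (captured); then one or more of a character in [l-n] (lazy); then one or more of the literal 'u', then a digit, then the literal 'kh' (non-capturing group); then one or more of a word character (non-capturing group); then any character except [4sw] (captured as 'val').
Matches: at [0:46] match '.-.c07rrkzhbbb3mnluuu5khBe 1yrkzb33nmuuu8kh3cu', groups = ('.-.c07rrkzhbbb3mnluuu5khBe 1yrkzb33', 'u').
2 groups means the one result is a tuple of 2 captured strings — 1 here.

[('.-.c07rrkzhbbb3mnluuu5khBe 1yrkzb33', 'u')]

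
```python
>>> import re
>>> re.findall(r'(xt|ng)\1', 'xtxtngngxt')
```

['xt', 'ng']

The backreference `\1` re-matches whatever the first group consumed, character for character.
One capturing group, so `findall` returns just the captured substring from each match — 2 in all.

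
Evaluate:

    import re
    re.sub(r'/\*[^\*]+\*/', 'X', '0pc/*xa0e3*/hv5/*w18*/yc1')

'0pcXhv5Xyc1'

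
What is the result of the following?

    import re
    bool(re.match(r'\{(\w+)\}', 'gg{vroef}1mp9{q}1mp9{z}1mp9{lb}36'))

False

`re.match` only tries the pattern at the start of the string.
Here the pattern fails at index 0, so the call returns None, and `bool(None)` is False.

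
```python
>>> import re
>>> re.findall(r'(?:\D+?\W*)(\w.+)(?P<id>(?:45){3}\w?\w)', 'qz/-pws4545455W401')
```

[('z/-pws', '4545455W')]

Because the quantifier is non-greedy, it stops expanding at the earliest point where the rest of the pattern can succeed.
`findall` packs the 2 group values into a tuple for every match.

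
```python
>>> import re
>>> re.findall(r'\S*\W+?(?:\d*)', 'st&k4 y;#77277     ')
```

['st&k4 ', 'y;#77277 ', ' ', ' ', ' ', ' ']

Because the quantifier is non-greedy, it stops expanding at the earliest point where the rest of the pattern can succeed.
With no groups in the pattern, `findall` gives back each whole match — 6 here.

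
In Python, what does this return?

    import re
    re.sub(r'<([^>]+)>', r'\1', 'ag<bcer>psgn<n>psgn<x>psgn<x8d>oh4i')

Matches: at [2:8] → '<bcer>'; at [12:15] → '<n>'; at [19:22] → '<x>'; at [26:31] → '<x8d>'.
`\1` in the replacement pulls in group 1's text for each match.

'agbcerpsgnnpsgnxpsgnx8doh4i'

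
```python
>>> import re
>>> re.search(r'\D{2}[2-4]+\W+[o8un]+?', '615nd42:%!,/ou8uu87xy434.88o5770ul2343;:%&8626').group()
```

'nd42:%!,/o'

Pattern: exactly 2 of a non-digit, then one or more of a character in [2-4]; then one or more of a non-word character, then one or more of one of [o8un] (lazy).
The match spans [3:13] → 'nd42:%!,/o'.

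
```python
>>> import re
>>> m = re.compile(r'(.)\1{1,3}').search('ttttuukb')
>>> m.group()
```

`\1` has to match the exact text group 1 already captured.
`search` walks the string left to right and returns the first match it finds.
The match spans [0:4] → 'tttt'.
Captured: group 1 = 't'.

'tttt'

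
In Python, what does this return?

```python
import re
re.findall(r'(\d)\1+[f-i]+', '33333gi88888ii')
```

After group 1 captures some text, `\1` only succeeds where that same text appears again.
Scanning left to right: at [0:7] match '33333gi', group 1 = '3'; at [7:14] match '88888ii', group 1 = '8'.
With a single group, `findall` returns only what that group captured — 2 items.

['3', '8']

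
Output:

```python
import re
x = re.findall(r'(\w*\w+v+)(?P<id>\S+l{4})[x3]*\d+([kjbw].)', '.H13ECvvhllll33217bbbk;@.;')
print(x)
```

[('H13ECvv', 'hllll', 'bb')]

Pattern: zero or more of a word character, then one or more of a word character, then one or more of the literal 'v' (captured); then one or more of a non-whitespace character, then exactly 4 of the literal 'l' (captured as 'id'); then zero or more of one of [x3]; then one or more of a digit; then one of [kjbw], then any character (captured).
Scanning left to right: at [1:20] match 'H13ECvvhllll33217bb', groups = ('H13ECvv', 'hllll', 'bb').
Multiple groups make `findall` return tuples — one 3-tuple for the one match.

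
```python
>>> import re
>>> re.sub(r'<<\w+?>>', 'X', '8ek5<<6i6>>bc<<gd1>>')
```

'8ek5XbcX'

Matches: at [4:11] → '<<6i6>>'; at [13:20] → '<<gd1>>'.
`sub` substitutes 'X' at each match site.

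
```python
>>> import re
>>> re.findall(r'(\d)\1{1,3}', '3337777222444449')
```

['3', '7', '2', '4']

The backreference `\1` re-matches whatever the first group consumed, character for character.
`findall` collects group 1 from each match (4 total).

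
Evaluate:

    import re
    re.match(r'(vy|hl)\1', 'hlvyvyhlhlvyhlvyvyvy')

`re.match` won't scan ahead — the pattern has to work from the very first character.
Here position 0 doesn't satisfy it, so the call returns None.

None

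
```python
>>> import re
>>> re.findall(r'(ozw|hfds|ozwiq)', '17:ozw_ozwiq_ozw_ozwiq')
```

['ozw', 'ozw', 'ozw', 'ozw']

`|` is ordered: at each position the engine commits to the first alternative that works.
Because there's exactly one group, `findall` drops the full match and keeps group 1 from each hit.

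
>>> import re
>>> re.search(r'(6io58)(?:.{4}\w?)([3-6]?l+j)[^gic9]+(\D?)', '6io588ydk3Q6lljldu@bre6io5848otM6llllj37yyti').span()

(22, 44)

This matches the literal '6io', then the literal '58' (captured); then exactly 4 of any character, then optionally a word character (non-capturing group); then optionally a character in [3-6], then one or more of the literal 'l', then a literal 'j' (captured); then one or more of any character except [gic9]; then optionally a non-digit (captured).
The match spans [22:44] → '6io5848otM6llllj37yyti'.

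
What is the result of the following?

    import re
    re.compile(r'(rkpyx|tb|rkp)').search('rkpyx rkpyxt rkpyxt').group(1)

'rkpyx'

The match spans [0:5] → 'rkpyx'.
Captured: group 1 = 'rkpyx'.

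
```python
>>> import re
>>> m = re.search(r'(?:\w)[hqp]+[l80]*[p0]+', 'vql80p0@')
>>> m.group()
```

'vql80p0'

This matches a word character (non-capturing group); then one or more of one of [hqp]; then zero or more of one of [l80], then one or more of one of [p0].
The match spans [0:7] → 'vql80p0'.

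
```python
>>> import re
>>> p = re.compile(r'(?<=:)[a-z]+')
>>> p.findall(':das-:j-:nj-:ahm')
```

Because the assertion is zero-width, the text it checks is not consumed and won't appear in the result.
With no groups in the pattern, `findall` gives back each whole match — 4 here.

['das', 'j', 'nj', 'ahm']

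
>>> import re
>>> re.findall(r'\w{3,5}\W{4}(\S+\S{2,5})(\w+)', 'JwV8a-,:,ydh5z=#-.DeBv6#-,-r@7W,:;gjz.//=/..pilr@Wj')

This matches 3 to 5 of a word character, then exactly 4 of a non-word character; then one or more of a non-whitespace character, then 2 to 5 of a non-whitespace character (captured); then one or more of a word character (captured).
Scanning left to right: at [0:51] match 'JwV8a-,:,ydh5z=#-.DeBv6#-,-r@7W,:;gjz.//=/..pilr@Wj', groups = ('ydh5z=#-.DeBv6#-,-r@7W,:;gjz.//=/..pilr@W', 'j').
Multiple groups make `findall` return tuples — one 2-tuple for the one match.

[('ydh5z=#-.DeBv6#-,-r@7W,:;gjz.//=/..pilr@W', 'j')]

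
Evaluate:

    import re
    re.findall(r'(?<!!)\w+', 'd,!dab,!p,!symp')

`(?!…)`/`(?<!…)` only lets a position through if the neighbouring text does NOT match; no characters are consumed.
Scanning left to right: at [0:1] → 'd'; at [4:6] → 'ab'; at [12:15] → 'ymp'.
With no groups in the pattern, `findall` gives back each whole match — 3 here.

['d', 'ab', 'ymp']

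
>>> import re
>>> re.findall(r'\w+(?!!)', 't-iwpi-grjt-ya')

The negative lookaround is zero-width — it rules out positions where the adjacent text would match, without consuming anything.
With no groups in the pattern, `findall` gives back each whole match — 4 here.

['t', 'iwpi', 'grjt', 'ya']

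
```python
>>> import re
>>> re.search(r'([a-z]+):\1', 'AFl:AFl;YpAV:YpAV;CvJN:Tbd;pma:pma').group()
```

'pma:pma'

`\1` has to match the exact text group 1 already captured.
`re.search` scans for the first position where the pattern succeeds.
The match spans [27:34] → 'pma:pma'.
Captured: group 1 = 'pma'.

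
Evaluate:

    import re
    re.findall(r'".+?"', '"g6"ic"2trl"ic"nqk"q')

['"g6"', '"2trl"', '"nqk"']

A `+?`/`*?`/`{m,n}?` starts at its minimum and grows only as far as needed for what follows to match.
Walking the string: at [0:4] → '"g6"'; at [6:12] → '"2trl"'; at [14:19] → '"nqk"'.
Since nothing is captured, `findall` lists the 3 matched substrings directly.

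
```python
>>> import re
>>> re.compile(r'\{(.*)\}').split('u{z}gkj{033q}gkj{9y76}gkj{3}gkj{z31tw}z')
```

['u', 'z}gkj{033q}gkj{9y76}gkj{3}gkj{z31tw', 'z']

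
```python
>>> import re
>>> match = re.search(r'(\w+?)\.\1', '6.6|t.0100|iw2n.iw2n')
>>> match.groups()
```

`\1` is not a pattern — it's the concrete string captured by group 1, re-applied verbatim.
Unlike `match`, `search` isn't anchored — it looks for the pattern anywhere in the string.
The match spans [0:3] → '6.6'.
Captured: group 1 = '6'.

('6',)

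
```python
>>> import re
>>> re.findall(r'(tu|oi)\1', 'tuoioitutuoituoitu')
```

`\1` has to match the exact text group 1 already captured.
Walking the string: at [2:6] match 'oioi', group 1 = 'oi'; at [6:10] match 'tutu', group 1 = 'tu'.
`findall` collects group 1 from each match (2 total).

['oi', 'tu']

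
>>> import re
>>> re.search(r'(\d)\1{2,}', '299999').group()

'99999'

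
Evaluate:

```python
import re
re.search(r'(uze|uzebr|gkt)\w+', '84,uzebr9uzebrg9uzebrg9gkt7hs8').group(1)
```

'uze'

Alternation tries branches left to right and keeps the first one that lets the overall match succeed at that position.
Unlike `match`, `search` isn't anchored — it looks for the pattern anywhere in the string.
The match spans [3:30] → 'uzebr9uzebrg9uzebrg9gkt7hs8'.
Captured: group 1 = 'uze'.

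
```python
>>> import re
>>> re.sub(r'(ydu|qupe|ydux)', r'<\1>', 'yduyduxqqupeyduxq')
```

'<ydu><ydu>xq<qupe><ydu>xq'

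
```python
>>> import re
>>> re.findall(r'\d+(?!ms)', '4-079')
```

['4', '079']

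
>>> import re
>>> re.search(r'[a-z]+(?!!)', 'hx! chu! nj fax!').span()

(0, 1)

A negative assertion filters positions out without eating any characters.
Unlike `match`, `search` isn't anchored — it looks for the pattern anywhere in the string.
The match spans [0:1] → 'h'.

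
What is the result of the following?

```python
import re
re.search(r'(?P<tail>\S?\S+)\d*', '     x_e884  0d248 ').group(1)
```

'x_e884'

This matches optionally a non-whitespace character, then one or more of a non-whitespace character (captured as 'tail'); then zero or more of a digit.
`re.search` tries every starting position until one works.
The match spans [5:11] → 'x_e884'.
Captured: group 1 = 'x_e884'.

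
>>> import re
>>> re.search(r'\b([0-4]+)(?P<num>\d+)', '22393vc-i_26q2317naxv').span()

(0, 5)

This matches a word boundary (`\b`, zero-width); then one or more of a character in [0-4] (captured); then one or more of a digit (captured as 'num').
`search` walks the string left to right and returns the first match it finds.
The match spans [0:5] → '22393'.
Captured: group 1 = '223', group 2 = '93'.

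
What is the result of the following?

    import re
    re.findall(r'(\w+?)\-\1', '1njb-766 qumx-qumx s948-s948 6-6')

['qumx', 's948', '6']

After group 1 captures some text, `\1` only succeeds where that same text appears again.
Walking the string: at [9:18] match 'qumx-qumx', group 1 = 'qumx'; at [19:28] match 's948-s948', group 1 = 's948'; at [29:32] match '6-6', group 1 = '6'.
Because there's exactly one group, `findall` drops the full match and keeps group 1 from each hit.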